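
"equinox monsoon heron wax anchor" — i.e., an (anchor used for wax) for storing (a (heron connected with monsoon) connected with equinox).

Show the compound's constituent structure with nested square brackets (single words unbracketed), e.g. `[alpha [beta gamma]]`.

[[equinox [monsoon heron]] [wax anchor]]

At the top level: head "anchor" (specifically "wax anchor"); modifier "equinox monsoon heron".
Inside "equinox monsoon heron": head "heron" (specifically "monsoon heron"), modifier "equinox".
Inside "monsoon heron": head "heron", modifier "monsoon".
Inside "wax anchor": head "anchor", modifier "wax".
So the structure is [[equinox [monsoon heron]] [wax anchor]].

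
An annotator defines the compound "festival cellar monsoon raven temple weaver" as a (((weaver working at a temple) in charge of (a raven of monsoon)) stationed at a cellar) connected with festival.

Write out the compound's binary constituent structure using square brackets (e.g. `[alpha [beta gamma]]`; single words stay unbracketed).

[festival [cellar [[monsoon raven] [temple weaver]]]]

Overall it is a kind of weaver (specifically "cellar monsoon raven temple weaver"); the modifier is "festival".
Within "cellar monsoon raven temple weaver", the head is "weaver" (specifically "monsoon raven temple weaver") and the modifier is "cellar".
Within "monsoon raven temple weaver", the head is "weaver" (specifically "temple weaver") and the modifier is "monsoon raven".
Within "monsoon raven", the head is "raven" and the modifier is "monsoon".
Within "temple weaver", the head is "weaver" and the modifier is "temple".
So the structure is [festival [cellar [[monsoon raven] [temple weaver]]]].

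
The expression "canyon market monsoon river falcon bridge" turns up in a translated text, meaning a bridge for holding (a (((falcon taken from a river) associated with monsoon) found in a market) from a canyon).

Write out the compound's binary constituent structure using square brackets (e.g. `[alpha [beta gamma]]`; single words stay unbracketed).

[[canyon [market [monsoon [river falcon]]]] bridge]

Whole compound: head "bridge", modifier "canyon market monsoon river falcon".
Inside "canyon market monsoon river falcon": head "falcon" (specifically "market monsoon river falcon"), modifier "canyon".
Inside "market monsoon river falcon": head "falcon" (specifically "monsoon river falcon"), modifier "market".
Inside "monsoon river falcon": head "falcon" (specifically "river falcon"), modifier "monsoon".
Inside "river falcon": head "falcon", modifier "river".
So the structure is [[canyon [market [monsoon [river falcon]]]] bridge].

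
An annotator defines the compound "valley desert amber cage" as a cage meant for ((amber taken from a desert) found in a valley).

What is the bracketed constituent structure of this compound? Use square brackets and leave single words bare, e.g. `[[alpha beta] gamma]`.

Whole compound: head "cage", modifier "valley desert amber".
Inside "valley desert amber": head "amber" (specifically "desert amber"), modifier "valley".
Inside "desert amber": head "amber", modifier "desert".
Putting it together: [[valley [desert amber]] cage].

[[valley [desert amber]] cage]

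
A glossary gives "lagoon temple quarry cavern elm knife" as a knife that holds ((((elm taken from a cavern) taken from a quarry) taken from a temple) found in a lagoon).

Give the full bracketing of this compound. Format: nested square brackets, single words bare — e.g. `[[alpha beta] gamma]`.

[[lagoon [temple [quarry [cavern elm]]]] knife]

At the top level: head "knife"; modifier "lagoon temple quarry cavern elm".
Within "lagoon temple quarry cavern elm", the head is "elm" (specifically "temple quarry cavern elm") and the modifier is "lagoon".
Within "temple quarry cavern elm", the head is "elm" (specifically "quarry cavern elm") and the modifier is "temple".
Within "quarry cavern elm", the head is "elm" (specifically "cavern elm") and the modifier is "quarry".
Within "cavern elm", the head is "elm" and the modifier is "cavern".
Putting it together: [[lagoon [temple [quarry [cavern elm]]]] knife].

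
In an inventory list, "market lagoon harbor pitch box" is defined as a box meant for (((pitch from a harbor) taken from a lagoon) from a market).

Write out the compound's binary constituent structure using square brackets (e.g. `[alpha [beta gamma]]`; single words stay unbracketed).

Whole compound: head "box", modifier "market lagoon harbor pitch".
Within "market lagoon harbor pitch", the head is "pitch" (specifically "lagoon harbor pitch") and the modifier is "market".
Within "lagoon harbor pitch", the head is "pitch" (specifically "harbor pitch") and the modifier is "lagoon".
Within "harbor pitch", the head is "pitch" and the modifier is "harbor".
Assembled: [[market [lagoon [harbor pitch]]] box].

[[market [lagoon [harbor pitch]]] box]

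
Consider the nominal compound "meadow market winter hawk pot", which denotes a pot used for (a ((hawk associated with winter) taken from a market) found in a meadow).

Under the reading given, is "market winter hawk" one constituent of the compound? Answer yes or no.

yes

The paraphrase groups the words so that "market winter hawk" is one unit: it corresponds to a single parenthesized sub-phrase.
The full structure is [[meadow [market [winter hawk]]] pot], in which [market winter hawk] is a constituent.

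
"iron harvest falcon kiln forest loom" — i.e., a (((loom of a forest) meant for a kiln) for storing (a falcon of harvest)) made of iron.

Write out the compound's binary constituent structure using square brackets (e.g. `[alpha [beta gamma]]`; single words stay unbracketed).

[iron [[harvest falcon] [kiln [forest loom]]]]

At the top level: head "loom" (specifically "harvest falcon kiln forest loom"); modifier "iron".
"harvest falcon kiln forest loom" → head "loom" (specifically "kiln forest loom"), modifier "harvest falcon".
"harvest falcon" → head "falcon", modifier "harvest".
"kiln forest loom" → head "loom" (specifically "forest loom"), modifier "kiln".
"forest loom" → head "loom", modifier "forest".
Assembled: [iron [[harvest falcon] [kiln [forest loom]]]].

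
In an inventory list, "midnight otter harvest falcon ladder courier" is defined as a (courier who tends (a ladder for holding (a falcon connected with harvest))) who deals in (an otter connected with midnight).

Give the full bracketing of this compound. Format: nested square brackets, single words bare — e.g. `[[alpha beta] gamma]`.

[[midnight otter] [[[harvest falcon] ladder] courier]]

At the top level: head "courier" (specifically "harvest falcon ladder courier"); modifier "midnight otter".
"midnight otter" → head "otter", modifier "midnight".
"harvest falcon ladder courier" → head "courier", modifier "harvest falcon ladder".
"harvest falcon ladder" → head "ladder", modifier "harvest falcon".
"harvest falcon" → head "falcon", modifier "harvest".
Assembled: [[midnight otter] [[[harvest falcon] ladder] courier]].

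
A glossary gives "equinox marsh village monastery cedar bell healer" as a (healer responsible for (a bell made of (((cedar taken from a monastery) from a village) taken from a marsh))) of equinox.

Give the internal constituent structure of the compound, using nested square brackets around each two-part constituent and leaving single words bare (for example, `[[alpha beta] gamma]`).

At the top level: head "healer" (specifically "marsh village monastery cedar bell healer"); modifier "equinox".
Inside "marsh village monastery cedar bell healer": head "healer", modifier "marsh village monastery cedar bell".
Inside "marsh village monastery cedar bell": head "bell", modifier "marsh village monastery cedar".
Inside "marsh village monastery cedar": head "cedar" (specifically "village monastery cedar"), modifier "marsh".
Inside "village monastery cedar": head "cedar" (specifically "monastery cedar"), modifier "village".
Inside "monastery cedar": head "cedar", modifier "monastery".
So the structure is [equinox [[[marsh [village [monastery cedar]]] bell] healer]].

[equinox [[[marsh [village [monastery cedar]]] bell] healer]]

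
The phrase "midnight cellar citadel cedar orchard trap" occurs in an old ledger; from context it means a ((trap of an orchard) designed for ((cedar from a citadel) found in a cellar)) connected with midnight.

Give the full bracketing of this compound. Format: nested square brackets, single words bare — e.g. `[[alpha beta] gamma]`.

[midnight [[cellar [citadel cedar]] [orchard trap]]]

The outermost head in the paraphrase is "trap" (specifically "cellar citadel cedar orchard trap"), modified by "midnight".
Within "cellar citadel cedar orchard trap", the head is "trap" (specifically "orchard trap") and the modifier is "cellar citadel cedar".
Within "cellar citadel cedar", the head is "cedar" (specifically "citadel cedar") and the modifier is "cellar".
Within "citadel cedar", the head is "cedar" and the modifier is "citadel".
Within "orchard trap", the head is "trap" and the modifier is "orchard".
Assembled: [midnight [[cellar [citadel cedar]] [orchard trap]]].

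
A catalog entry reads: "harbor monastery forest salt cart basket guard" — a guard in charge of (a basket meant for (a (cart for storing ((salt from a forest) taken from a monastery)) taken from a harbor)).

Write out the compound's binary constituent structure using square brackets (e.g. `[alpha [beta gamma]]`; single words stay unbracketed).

Whole compound: head "guard", modifier "harbor monastery forest salt cart basket".
Within "harbor monastery forest salt cart basket", the head is "basket" and the modifier is "harbor monastery forest salt cart".
Within "harbor monastery forest salt cart", the head is "cart" (specifically "monastery forest salt cart") and the modifier is "harbor".
Within "monastery forest salt cart", the head is "cart" and the modifier is "monastery forest salt".
Within "monastery forest salt", the head is "salt" (specifically "forest salt") and the modifier is "monastery".
Within "forest salt", the head is "salt" and the modifier is "forest".
Assembled: [[[harbor [[monastery [forest salt]] cart]] basket] guard].

[[[harbor [[monastery [forest salt]] cart]] basket] guard]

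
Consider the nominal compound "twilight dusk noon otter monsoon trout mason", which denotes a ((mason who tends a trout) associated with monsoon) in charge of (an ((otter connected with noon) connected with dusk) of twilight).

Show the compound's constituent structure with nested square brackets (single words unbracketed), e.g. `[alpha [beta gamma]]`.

Overall it is a kind of mason (specifically "monsoon trout mason"); the modifier is "twilight dusk noon otter".
"twilight dusk noon otter" → head "otter" (specifically "dusk noon otter"), modifier "twilight".
"dusk noon otter" → head "otter" (specifically "noon otter"), modifier "dusk".
"noon otter" → head "otter", modifier "noon".
"monsoon trout mason" → head "mason" (specifically "trout mason"), modifier "monsoon".
"trout mason" → head "mason", modifier "trout".
Putting it together: [[twilight [dusk [noon otter]]] [monsoon [trout mason]]].

[[twilight [dusk [noon otter]]] [monsoon [trout mason]]]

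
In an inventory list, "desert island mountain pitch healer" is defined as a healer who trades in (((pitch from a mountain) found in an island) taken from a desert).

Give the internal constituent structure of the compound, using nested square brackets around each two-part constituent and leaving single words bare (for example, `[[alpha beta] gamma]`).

[[desert [island [mountain pitch]]] healer]

At the top level: head "healer"; modifier "desert island mountain pitch".
Within "desert island mountain pitch", the head is "pitch" (specifically "island mountain pitch") and the modifier is "desert".
Within "island mountain pitch", the head is "pitch" (specifically "mountain pitch") and the modifier is "island".
Within "mountain pitch", the head is "pitch" and the modifier is "mountain".
Putting it together: [[desert [island [mountain pitch]]] healer].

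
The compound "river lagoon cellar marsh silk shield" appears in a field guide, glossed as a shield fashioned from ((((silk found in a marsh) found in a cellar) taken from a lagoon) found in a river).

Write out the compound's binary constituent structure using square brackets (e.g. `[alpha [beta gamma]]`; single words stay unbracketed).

[[river [lagoon [cellar [marsh silk]]]] shield]

Overall it is a kind of shield; the modifier is "river lagoon cellar marsh silk".
Inside "river lagoon cellar marsh silk": head "silk" (specifically "lagoon cellar marsh silk"), modifier "river".
Inside "lagoon cellar marsh silk": head "silk" (specifically "cellar marsh silk"), modifier "lagoon".
Inside "cellar marsh silk": head "silk" (specifically "marsh silk"), modifier "cellar".
Inside "marsh silk": head "silk", modifier "marsh".
Putting it together: [[river [lagoon [cellar [marsh silk]]]] shield].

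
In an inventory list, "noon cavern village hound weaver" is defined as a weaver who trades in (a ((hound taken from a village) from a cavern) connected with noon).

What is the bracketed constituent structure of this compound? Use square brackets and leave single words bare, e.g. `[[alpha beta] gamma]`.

Overall it is a kind of weaver; the modifier is "noon cavern village hound".
Inside "noon cavern village hound": head "hound" (specifically "cavern village hound"), modifier "noon".
Inside "cavern village hound": head "hound" (specifically "village hound"), modifier "cavern".
Inside "village hound": head "hound", modifier "village".
So the structure is [[noon [cavern [village hound]]] weaver].

[[noon [cavern [village hound]]] weaver]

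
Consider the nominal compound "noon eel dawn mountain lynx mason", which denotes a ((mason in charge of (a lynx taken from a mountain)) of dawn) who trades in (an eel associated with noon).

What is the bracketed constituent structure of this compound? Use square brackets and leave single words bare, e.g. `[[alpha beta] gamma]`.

[[noon eel] [dawn [[mountain lynx] mason]]]

Whole compound: head "mason" (specifically "dawn mountain lynx mason"), modifier "noon eel".
Inside "noon eel": head "eel", modifier "noon".
Inside "dawn mountain lynx mason": head "mason" (specifically "mountain lynx mason"), modifier "dawn".
Inside "mountain lynx mason": head "mason", modifier "mountain lynx".
Inside "mountain lynx": head "lynx", modifier "mountain".
Assembled: [[noon eel] [dawn [[mountain lynx] mason]]].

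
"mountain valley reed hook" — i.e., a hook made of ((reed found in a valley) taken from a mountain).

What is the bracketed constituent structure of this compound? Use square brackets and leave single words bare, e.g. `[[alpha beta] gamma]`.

Whole compound: head "hook", modifier "mountain valley reed".
Within "mountain valley reed", the head is "reed" (specifically "valley reed") and the modifier is "mountain".
Within "valley reed", the head is "reed" and the modifier is "valley".
Putting it together: [[mountain [valley reed]] hook].

[[mountain [valley reed]] hook]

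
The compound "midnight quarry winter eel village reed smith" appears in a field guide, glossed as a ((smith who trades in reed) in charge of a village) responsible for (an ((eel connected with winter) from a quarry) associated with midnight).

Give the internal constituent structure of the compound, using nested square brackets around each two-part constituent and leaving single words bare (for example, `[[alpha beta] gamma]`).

[[midnight [quarry [winter eel]]] [village [reed smith]]]

At the top level: head "smith" (specifically "village reed smith"); modifier "midnight quarry winter eel".
Within "midnight quarry winter eel", the head is "eel" (specifically "quarry winter eel") and the modifier is "midnight".
Within "quarry winter eel", the head is "eel" (specifically "winter eel") and the modifier is "quarry".
Within "winter eel", the head is "eel" and the modifier is "winter".
Within "village reed smith", the head is "smith" (specifically "reed smith") and the modifier is "village".
Within "reed smith", the head is "smith" and the modifier is "reed".
Assembled: [[midnight [quarry [winter eel]]] [village [reed smith]]].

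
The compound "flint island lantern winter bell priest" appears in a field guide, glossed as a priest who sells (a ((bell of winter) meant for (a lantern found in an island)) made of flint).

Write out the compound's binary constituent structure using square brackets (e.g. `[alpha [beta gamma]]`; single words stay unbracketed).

Overall it is a kind of priest; the modifier is "flint island lantern winter bell".
Inside "flint island lantern winter bell": head "bell" (specifically "island lantern winter bell"), modifier "flint".
Inside "island lantern winter bell": head "bell" (specifically "winter bell"), modifier "island lantern".
Inside "island lantern": head "lantern", modifier "island".
Inside "winter bell": head "bell", modifier "winter".
Assembled: [[flint [[island lantern] [winter bell]]] priest].

[[flint [[island lantern] [winter bell]]] priest]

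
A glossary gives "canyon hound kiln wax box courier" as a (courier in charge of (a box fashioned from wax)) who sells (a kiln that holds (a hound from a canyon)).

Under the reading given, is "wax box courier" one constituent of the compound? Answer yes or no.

yes

The paraphrase groups the words so that "wax box courier" is one unit: it corresponds to a single parenthesized sub-phrase.
The full structure is [[[canyon hound] kiln] [[wax box] courier]], in which [wax box courier] is a constituent.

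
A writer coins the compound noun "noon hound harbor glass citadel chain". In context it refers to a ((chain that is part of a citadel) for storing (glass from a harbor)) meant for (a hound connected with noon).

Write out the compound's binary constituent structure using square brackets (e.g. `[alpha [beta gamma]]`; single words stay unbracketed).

Overall it is a kind of chain (specifically "harbor glass citadel chain"); the modifier is "noon hound".
Inside "noon hound": head "hound", modifier "noon".
Inside "harbor glass citadel chain": head "chain" (specifically "citadel chain"), modifier "harbor glass".
Inside "harbor glass": head "glass", modifier "harbor".
Inside "citadel chain": head "chain", modifier "citadel".
Assembled: [[noon hound] [[harbor glass] [citadel chain]]].

[[noon hound] [[harbor glass] [citadel chain]]]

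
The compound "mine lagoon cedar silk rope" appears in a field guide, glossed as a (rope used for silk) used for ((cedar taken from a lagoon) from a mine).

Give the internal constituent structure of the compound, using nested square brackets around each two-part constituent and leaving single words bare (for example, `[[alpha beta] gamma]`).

At the top level: head "rope" (specifically "silk rope"); modifier "mine lagoon cedar".
"mine lagoon cedar" → head "cedar" (specifically "lagoon cedar"), modifier "mine".
"lagoon cedar" → head "cedar", modifier "lagoon".
"silk rope" → head "rope", modifier "silk".
Putting it together: [[mine [lagoon cedar]] [silk rope]].

[[mine [lagoon cedar]] [silk rope]]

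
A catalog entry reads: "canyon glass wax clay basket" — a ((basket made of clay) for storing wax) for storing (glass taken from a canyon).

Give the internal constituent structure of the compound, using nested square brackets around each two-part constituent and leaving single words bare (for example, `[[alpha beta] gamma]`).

[[canyon glass] [wax [clay basket]]]

The outermost head in the paraphrase is "basket" (specifically "wax clay basket"), modified by "canyon glass".
"canyon glass" → head "glass", modifier "canyon".
"wax clay basket" → head "basket" (specifically "clay basket"), modifier "wax".
"clay basket" → head "basket", modifier "clay".
Assembled: [[canyon glass] [wax [clay basket]]].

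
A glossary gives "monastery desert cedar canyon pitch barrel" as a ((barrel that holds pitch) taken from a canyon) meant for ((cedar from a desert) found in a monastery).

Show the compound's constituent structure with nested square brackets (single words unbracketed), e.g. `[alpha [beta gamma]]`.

[[monastery [desert cedar]] [canyon [pitch barrel]]]

The outermost head in the paraphrase is "barrel" (specifically "canyon pitch barrel"), modified by "monastery desert cedar".
"monastery desert cedar" → head "cedar" (specifically "desert cedar"), modifier "monastery".
"desert cedar" → head "cedar", modifier "desert".
"canyon pitch barrel" → head "barrel" (specifically "pitch barrel"), modifier "canyon".
"pitch barrel" → head "barrel", modifier "pitch".
Assembled: [[monastery [desert cedar]] [canyon [pitch barrel]]].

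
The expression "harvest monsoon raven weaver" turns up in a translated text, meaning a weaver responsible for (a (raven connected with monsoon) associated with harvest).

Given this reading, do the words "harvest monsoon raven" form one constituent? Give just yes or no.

yes

The paraphrase groups the words so that "harvest monsoon raven" is one unit: it corresponds to a single parenthesized sub-phrase.
The full structure is [[harvest [monsoon raven]] weaver], in which [harvest monsoon raven] is a constituent.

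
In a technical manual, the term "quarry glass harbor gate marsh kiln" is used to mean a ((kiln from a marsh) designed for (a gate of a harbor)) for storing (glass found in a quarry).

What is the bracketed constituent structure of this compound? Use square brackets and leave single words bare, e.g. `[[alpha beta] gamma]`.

The outermost head in the paraphrase is "kiln" (specifically "harbor gate marsh kiln"), modified by "quarry glass".
Within "quarry glass", the head is "glass" and the modifier is "quarry".
Within "harbor gate marsh kiln", the head is "kiln" (specifically "marsh kiln") and the modifier is "harbor gate".
Within "harbor gate", the head is "gate" and the modifier is "harbor".
Within "marsh kiln", the head is "kiln" and the modifier is "marsh".
Assembled: [[quarry glass] [[harbor gate] [marsh kiln]]].

[[quarry glass] [[harbor gate] [marsh kiln]]]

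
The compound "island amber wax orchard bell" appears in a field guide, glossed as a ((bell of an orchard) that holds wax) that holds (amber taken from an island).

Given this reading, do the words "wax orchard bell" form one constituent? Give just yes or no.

The paraphrase groups the words so that "wax orchard bell" is one unit: it corresponds to a single parenthesized sub-phrase.
The full structure is [[island amber] [wax [orchard bell]]], in which [wax orchard bell] is a constituent.

yes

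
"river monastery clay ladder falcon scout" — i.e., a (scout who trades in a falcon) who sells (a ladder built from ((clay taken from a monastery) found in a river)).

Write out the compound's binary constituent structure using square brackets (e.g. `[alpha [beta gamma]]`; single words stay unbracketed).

Overall it is a kind of scout (specifically "falcon scout"); the modifier is "river monastery clay ladder".
Within "river monastery clay ladder", the head is "ladder" and the modifier is "river monastery clay".
Within "river monastery clay", the head is "clay" (specifically "monastery clay") and the modifier is "river".
Within "monastery clay", the head is "clay" and the modifier is "monastery".
Within "falcon scout", the head is "scout" and the modifier is "falcon".
Assembled: [[[river [monastery clay]] ladder] [falcon scout]].

[[[river [monastery clay]] ladder] [falcon scout]]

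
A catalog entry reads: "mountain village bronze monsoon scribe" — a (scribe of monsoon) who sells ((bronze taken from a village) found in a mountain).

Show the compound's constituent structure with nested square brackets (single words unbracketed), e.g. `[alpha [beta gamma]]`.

[[mountain [village bronze]] [monsoon scribe]]

At the top level: head "scribe" (specifically "monsoon scribe"); modifier "mountain village bronze".
Within "mountain village bronze", the head is "bronze" (specifically "village bronze") and the modifier is "mountain".
Within "village bronze", the head is "bronze" and the modifier is "village".
Within "monsoon scribe", the head is "scribe" and the modifier is "monsoon".
Putting it together: [[mountain [village bronze]] [monsoon scribe]].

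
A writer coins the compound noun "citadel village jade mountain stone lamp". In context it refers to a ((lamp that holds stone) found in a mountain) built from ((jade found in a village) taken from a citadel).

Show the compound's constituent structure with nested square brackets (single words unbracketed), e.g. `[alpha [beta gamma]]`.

At the top level: head "lamp" (specifically "mountain stone lamp"); modifier "citadel village jade".
Inside "citadel village jade": head "jade" (specifically "village jade"), modifier "citadel".
Inside "village jade": head "jade", modifier "village".
Inside "mountain stone lamp": head "lamp" (specifically "stone lamp"), modifier "mountain".
Inside "stone lamp": head "lamp", modifier "stone".
So the structure is [[citadel [village jade]] [mountain [stone lamp]]].

[[citadel [village jade]] [mountain [stone lamp]]]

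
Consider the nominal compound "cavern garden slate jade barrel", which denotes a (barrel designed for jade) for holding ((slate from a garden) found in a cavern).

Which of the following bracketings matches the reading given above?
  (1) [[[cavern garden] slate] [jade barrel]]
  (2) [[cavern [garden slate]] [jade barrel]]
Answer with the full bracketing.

The paraphrase's head is the "barrel" part ("jade barrel"); its modifier is "cavern garden slate".
That top-level split, carried through the inner groups, gives [[cavern [garden slate]] [jade barrel]].

[[cavern [garden slate]] [jade barrel]]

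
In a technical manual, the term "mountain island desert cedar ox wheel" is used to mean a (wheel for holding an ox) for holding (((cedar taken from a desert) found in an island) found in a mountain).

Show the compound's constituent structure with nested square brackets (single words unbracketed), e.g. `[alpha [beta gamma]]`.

The outermost head in the paraphrase is "wheel" (specifically "ox wheel"), modified by "mountain island desert cedar".
Inside "mountain island desert cedar": head "cedar" (specifically "island desert cedar"), modifier "mountain".
Inside "island desert cedar": head "cedar" (specifically "desert cedar"), modifier "island".
Inside "desert cedar": head "cedar", modifier "desert".
Inside "ox wheel": head "wheel", modifier "ox".
Assembled: [[mountain [island [desert cedar]]] [ox wheel]].

[[mountain [island [desert cedar]]] [ox wheel]]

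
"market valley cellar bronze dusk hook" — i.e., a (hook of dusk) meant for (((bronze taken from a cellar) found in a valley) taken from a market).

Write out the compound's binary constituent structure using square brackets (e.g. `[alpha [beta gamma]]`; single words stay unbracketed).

[[market [valley [cellar bronze]]] [dusk hook]]

Overall it is a kind of hook (specifically "dusk hook"); the modifier is "market valley cellar bronze".
"market valley cellar bronze" → head "bronze" (specifically "valley cellar bronze"), modifier "market".
"valley cellar bronze" → head "bronze" (specifically "cellar bronze"), modifier "valley".
"cellar bronze" → head "bronze", modifier "cellar".
"dusk hook" → head "hook", modifier "dusk".
Assembled: [[market [valley [cellar bronze]]] [dusk hook]].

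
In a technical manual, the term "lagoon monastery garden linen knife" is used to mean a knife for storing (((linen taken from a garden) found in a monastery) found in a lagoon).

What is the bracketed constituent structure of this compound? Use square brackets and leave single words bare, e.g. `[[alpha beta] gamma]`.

The outermost head in the paraphrase is "knife", modified by "lagoon monastery garden linen".
Inside "lagoon monastery garden linen": head "linen" (specifically "monastery garden linen"), modifier "lagoon".
Inside "monastery garden linen": head "linen" (specifically "garden linen"), modifier "monastery".
Inside "garden linen": head "linen", modifier "garden".
Putting it together: [[lagoon [monastery [garden linen]]] knife].

[[lagoon [monastery [garden linen]]] knife]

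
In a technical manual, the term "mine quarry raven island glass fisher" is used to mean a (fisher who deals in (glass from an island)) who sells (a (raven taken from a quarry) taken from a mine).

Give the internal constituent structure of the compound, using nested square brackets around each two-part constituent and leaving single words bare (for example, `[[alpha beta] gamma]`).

[[mine [quarry raven]] [[island glass] fisher]]

At the top level: head "fisher" (specifically "island glass fisher"); modifier "mine quarry raven".
Within "mine quarry raven", the head is "raven" (specifically "quarry raven") and the modifier is "mine".
Within "quarry raven", the head is "raven" and the modifier is "quarry".
Within "island glass fisher", the head is "fisher" and the modifier is "island glass".
Within "island glass", the head is "glass" and the modifier is "island".
Assembled: [[mine [quarry raven]] [[island glass] fisher]].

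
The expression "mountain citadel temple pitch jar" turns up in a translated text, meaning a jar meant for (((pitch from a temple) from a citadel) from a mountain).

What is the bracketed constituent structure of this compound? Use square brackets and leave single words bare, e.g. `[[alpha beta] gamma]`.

[[mountain [citadel [temple pitch]]] jar]

The outermost head in the paraphrase is "jar", modified by "mountain citadel temple pitch".
Inside "mountain citadel temple pitch": head "pitch" (specifically "citadel temple pitch"), modifier "mountain".
Inside "citadel temple pitch": head "pitch" (specifically "temple pitch"), modifier "citadel".
Inside "temple pitch": head "pitch", modifier "temple".
Putting it together: [[mountain [citadel [temple pitch]]] jar].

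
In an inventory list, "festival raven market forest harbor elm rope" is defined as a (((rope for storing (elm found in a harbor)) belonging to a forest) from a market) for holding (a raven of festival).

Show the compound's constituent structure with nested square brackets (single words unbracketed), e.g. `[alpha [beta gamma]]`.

Overall it is a kind of rope (specifically "market forest harbor elm rope"); the modifier is "festival raven".
"festival raven" → head "raven", modifier "festival".
"market forest harbor elm rope" → head "rope" (specifically "forest harbor elm rope"), modifier "market".
"forest harbor elm rope" → head "rope" (specifically "harbor elm rope"), modifier "forest".
"harbor elm rope" → head "rope", modifier "harbor elm".
"harbor elm" → head "elm", modifier "harbor".
So the structure is [[festival raven] [market [forest [[harbor elm] rope]]]].

[[festival raven] [market [forest [[harbor elm] rope]]]]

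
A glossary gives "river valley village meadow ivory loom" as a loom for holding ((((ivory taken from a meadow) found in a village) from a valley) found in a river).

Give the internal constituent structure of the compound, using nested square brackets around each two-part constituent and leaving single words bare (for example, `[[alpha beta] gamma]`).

Whole compound: head "loom", modifier "river valley village meadow ivory".
"river valley village meadow ivory" → head "ivory" (specifically "valley village meadow ivory"), modifier "river".
"valley village meadow ivory" → head "ivory" (specifically "village meadow ivory"), modifier "valley".
"village meadow ivory" → head "ivory" (specifically "meadow ivory"), modifier "village".
"meadow ivory" → head "ivory", modifier "meadow".
So the structure is [[river [valley [village [meadow ivory]]]] loom].

[[river [valley [village [meadow ivory]]]] loom]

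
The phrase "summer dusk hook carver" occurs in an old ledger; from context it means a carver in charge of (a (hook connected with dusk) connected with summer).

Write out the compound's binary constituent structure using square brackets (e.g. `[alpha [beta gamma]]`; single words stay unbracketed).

The outermost head in the paraphrase is "carver", modified by "summer dusk hook".
"summer dusk hook" → head "hook" (specifically "dusk hook"), modifier "summer".
"dusk hook" → head "hook", modifier "dusk".
So the structure is [[summer [dusk hook]] carver].

[[summer [dusk hook]] carver]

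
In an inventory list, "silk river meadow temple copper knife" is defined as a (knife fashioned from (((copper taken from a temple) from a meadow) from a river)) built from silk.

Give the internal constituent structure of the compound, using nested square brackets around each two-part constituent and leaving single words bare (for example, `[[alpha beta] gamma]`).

The outermost head in the paraphrase is "knife" (specifically "river meadow temple copper knife"), modified by "silk".
"river meadow temple copper knife" → head "knife", modifier "river meadow temple copper".
"river meadow temple copper" → head "copper" (specifically "meadow temple copper"), modifier "river".
"meadow temple copper" → head "copper" (specifically "temple copper"), modifier "meadow".
"temple copper" → head "copper", modifier "temple".
So the structure is [silk [[river [meadow [temple copper]]] knife]].

[silk [[river [meadow [temple copper]]] knife]]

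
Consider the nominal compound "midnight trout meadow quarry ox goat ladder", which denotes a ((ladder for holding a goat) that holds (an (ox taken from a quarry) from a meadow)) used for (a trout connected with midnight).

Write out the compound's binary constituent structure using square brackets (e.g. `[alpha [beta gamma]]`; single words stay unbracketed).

At the top level: head "ladder" (specifically "meadow quarry ox goat ladder"); modifier "midnight trout".
Inside "midnight trout": head "trout", modifier "midnight".
Inside "meadow quarry ox goat ladder": head "ladder" (specifically "goat ladder"), modifier "meadow quarry ox".
Inside "meadow quarry ox": head "ox" (specifically "quarry ox"), modifier "meadow".
Inside "quarry ox": head "ox", modifier "quarry".
Inside "goat ladder": head "ladder", modifier "goat".
Assembled: [[midnight trout] [[meadow [quarry ox]] [goat ladder]]].

[[midnight trout] [[meadow [quarry ox]] [goat ladder]]]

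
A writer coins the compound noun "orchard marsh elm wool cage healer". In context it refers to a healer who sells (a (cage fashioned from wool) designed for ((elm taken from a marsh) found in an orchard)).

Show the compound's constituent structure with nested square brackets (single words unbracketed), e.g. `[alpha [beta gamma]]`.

[[[orchard [marsh elm]] [wool cage]] healer]

Overall it is a kind of healer; the modifier is "orchard marsh elm wool cage".
Within "orchard marsh elm wool cage", the head is "cage" (specifically "wool cage") and the modifier is "orchard marsh elm".
Within "orchard marsh elm", the head is "elm" (specifically "marsh elm") and the modifier is "orchard".
Within "marsh elm", the head is "elm" and the modifier is "marsh".
Within "wool cage", the head is "cage" and the modifier is "wool".
So the structure is [[[orchard [marsh elm]] [wool cage]] healer].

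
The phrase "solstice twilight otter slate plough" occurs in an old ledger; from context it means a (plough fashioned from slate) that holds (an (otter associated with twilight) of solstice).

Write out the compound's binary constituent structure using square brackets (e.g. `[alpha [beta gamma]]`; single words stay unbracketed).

The outermost head in the paraphrase is "plough" (specifically "slate plough"), modified by "solstice twilight otter".
Within "solstice twilight otter", the head is "otter" (specifically "twilight otter") and the modifier is "solstice".
Within "twilight otter", the head is "otter" and the modifier is "twilight".
Within "slate plough", the head is "plough" and the modifier is "slate".
So the structure is [[solstice [twilight otter]] [slate plough]].

[[solstice [twilight otter]] [slate plough]]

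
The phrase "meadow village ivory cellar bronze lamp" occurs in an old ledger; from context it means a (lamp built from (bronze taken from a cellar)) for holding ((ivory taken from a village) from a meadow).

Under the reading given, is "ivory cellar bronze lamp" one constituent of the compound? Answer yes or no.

The top-level split is [meadow village ivory] [cellar bronze lamp]; the full structure is [[meadow [village ivory]] [[cellar bronze] lamp]].
"ivory cellar bronze lamp" straddles a constituent boundary, so it is not a single unit.

no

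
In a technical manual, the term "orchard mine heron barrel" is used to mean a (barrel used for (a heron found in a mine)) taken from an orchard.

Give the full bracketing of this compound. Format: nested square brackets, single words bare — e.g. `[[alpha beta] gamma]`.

[orchard [[mine heron] barrel]]

Overall it is a kind of barrel (specifically "mine heron barrel"); the modifier is "orchard".
Within "mine heron barrel", the head is "barrel" and the modifier is "mine heron".
Within "mine heron", the head is "heron" and the modifier is "mine".
Assembled: [orchard [[mine heron] barrel]].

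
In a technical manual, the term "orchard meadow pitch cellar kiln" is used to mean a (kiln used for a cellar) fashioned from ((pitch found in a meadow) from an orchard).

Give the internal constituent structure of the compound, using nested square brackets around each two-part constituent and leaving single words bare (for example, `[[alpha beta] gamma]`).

The outermost head in the paraphrase is "kiln" (specifically "cellar kiln"), modified by "orchard meadow pitch".
Inside "orchard meadow pitch": head "pitch" (specifically "meadow pitch"), modifier "orchard".
Inside "meadow pitch": head "pitch", modifier "meadow".
Inside "cellar kiln": head "kiln", modifier "cellar".
Putting it together: [[orchard [meadow pitch]] [cellar kiln]].

[[orchard [meadow pitch]] [cellar kiln]]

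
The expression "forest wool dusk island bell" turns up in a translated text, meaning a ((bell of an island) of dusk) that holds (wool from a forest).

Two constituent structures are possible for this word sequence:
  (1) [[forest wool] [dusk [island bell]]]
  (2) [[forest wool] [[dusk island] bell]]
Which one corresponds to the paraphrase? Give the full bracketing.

The paraphrase's head is the "bell" part ("dusk island bell"); its modifier is "forest wool".
That top-level split, carried through the inner groups, gives [[forest wool] [dusk [island bell]]].

[[forest wool] [dusk [island bell]]]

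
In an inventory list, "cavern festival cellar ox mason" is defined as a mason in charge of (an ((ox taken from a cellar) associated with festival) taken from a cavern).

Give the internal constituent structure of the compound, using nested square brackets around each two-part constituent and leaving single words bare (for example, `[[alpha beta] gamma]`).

Whole compound: head "mason", modifier "cavern festival cellar ox".
"cavern festival cellar ox" → head "ox" (specifically "festival cellar ox"), modifier "cavern".
"festival cellar ox" → head "ox" (specifically "cellar ox"), modifier "festival".
"cellar ox" → head "ox", modifier "cellar".
Assembled: [[cavern [festival [cellar ox]]] mason].

[[cavern [festival [cellar ox]]] mason]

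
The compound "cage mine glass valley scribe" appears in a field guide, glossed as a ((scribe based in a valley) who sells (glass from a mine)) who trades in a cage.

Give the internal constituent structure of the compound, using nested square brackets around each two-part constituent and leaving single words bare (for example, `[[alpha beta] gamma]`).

At the top level: head "scribe" (specifically "mine glass valley scribe"); modifier "cage".
Within "mine glass valley scribe", the head is "scribe" (specifically "valley scribe") and the modifier is "mine glass".
Within "mine glass", the head is "glass" and the modifier is "mine".
Within "valley scribe", the head is "scribe" and the modifier is "valley".
Putting it together: [cage [[mine glass] [valley scribe]]].

[cage [[mine glass] [valley scribe]]]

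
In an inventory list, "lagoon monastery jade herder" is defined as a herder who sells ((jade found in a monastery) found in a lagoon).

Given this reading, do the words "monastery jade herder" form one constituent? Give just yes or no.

no

The top-level split is [lagoon monastery jade] [herder]; the full structure is [[lagoon [monastery jade]] herder].
"monastery jade herder" straddles a constituent boundary, so it is not a single unit.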